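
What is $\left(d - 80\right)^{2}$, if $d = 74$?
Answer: $36$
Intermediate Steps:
$\left(d - 80\right)^{2} = \left(74 - 80\right)^{2} = \left(-6\right)^{2} = 36$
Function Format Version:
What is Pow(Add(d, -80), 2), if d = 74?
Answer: 36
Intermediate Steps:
Pow(Add(d, -80), 2) = Pow(Add(74, -80), 2) = Pow(-6, 2) = 36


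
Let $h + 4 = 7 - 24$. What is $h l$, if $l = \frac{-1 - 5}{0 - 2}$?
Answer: $-63$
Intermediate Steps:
$l = 3$ ($l = - \frac{6}{-2} = \left(-6\right) \left(- \frac{1}{2}\right) = 3$)
$h = -21$ ($h = -4 + \left(7 - 24\right) = -4 - 17 = -21$)
$h l = \left(-21\right) 3 = -63$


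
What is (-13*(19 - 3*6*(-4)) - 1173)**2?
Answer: 5550736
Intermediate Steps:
(-13*(19 - 3*6*(-4)) - 1173)**2 = (-13*(19 - 18*(-4)) - 1173)**2 = (-13*(19 + 72) - 1173)**2 = (-13*91 - 1173)**2 = (-1183 - 1173)**2 = (-2356)**2 = 5550736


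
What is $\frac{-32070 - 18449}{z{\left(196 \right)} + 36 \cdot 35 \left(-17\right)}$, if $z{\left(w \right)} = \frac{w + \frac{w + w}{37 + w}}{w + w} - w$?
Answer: $\frac{23541854}{10072821} \approx 2.3372$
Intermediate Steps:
$z{\left(w \right)} = - w + \frac{w + \frac{2 w}{37 + w}}{2 w}$ ($z{\left(w \right)} = \frac{w + \frac{2 w}{37 + w}}{2 w} - w = - w + \frac{w + \frac{2 w}{37 + w}}{2 w}$)
$\frac{-32070 - 18449}{z{\left(196 \right)} + 36 \cdot 35 \left(-17\right)} = \frac{-32070 - 18449}{\frac{39 - 14308 - 2 \cdot 196^{2}}{2 \left(37 + 196\right)} + 36 \cdot 35 \left(-17\right)} = - \frac{50519}{\frac{39 - 14308 - 76832}{2 \cdot 233} + 1260 \left(-17\right)} = - \frac{50519}{\frac{1}{2} \cdot \frac{1}{233} \left(39 - 14308 - 76832\right) - 21420} = - \frac{50519}{\frac{1}{2} \cdot \frac{1}{233} \left(-91101\right) - 21420} = - \frac{50519}{- \frac{91101}{466} - 21420} = - \frac{50519}{- \frac{10072821}{466}} = \left(-50519\right) \left(- \frac{466}{10072821}\right) = \frac{23541854}{10072821}$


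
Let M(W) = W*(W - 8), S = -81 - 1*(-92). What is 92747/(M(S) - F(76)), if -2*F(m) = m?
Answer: 92747/71 ≈ 1306.3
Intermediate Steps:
S = 11 (S = -81 + 92 = 11)
F(m) = -m/2
M(W) = W*(-8 + W)
92747/(M(S) - F(76)) = 92747/(11*(-8 + 11) - (-1)*76/2) = 92747/(11*3 - 1*(-38)) = 92747/(33 + 38) = 92747/71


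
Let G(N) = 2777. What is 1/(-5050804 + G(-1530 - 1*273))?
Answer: -1/5048027 ≈ -1.9810e-7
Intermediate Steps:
1/(-5050804 + G(-1530 - 1*273)) = 1/(-5050804 + 2777) = 1/(-5048027) = -1/5048027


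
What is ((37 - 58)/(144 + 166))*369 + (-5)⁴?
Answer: 186001/310 ≈ 600.00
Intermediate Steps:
((37 - 58)/(144 + 166))*369 + (-5)⁴ = -21/310*369 + 625 = -7749/310 + 625 = 186001/310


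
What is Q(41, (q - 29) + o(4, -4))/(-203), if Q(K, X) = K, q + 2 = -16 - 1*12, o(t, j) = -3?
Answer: -41/203 ≈ -0.20197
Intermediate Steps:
q = -30 (q = -2 + (-16 - 1*12) = -2 + (-16 - 12) = -2 - 28 = -30)
Q(41, (q - 29) + o(4, -4))/(-203) = 41/(-203) = 41*(-1/203) = -41/203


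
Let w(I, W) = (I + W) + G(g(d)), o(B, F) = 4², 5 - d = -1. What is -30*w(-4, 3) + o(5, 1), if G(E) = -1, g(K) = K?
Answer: 76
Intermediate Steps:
d = 6 (d = 5 - 1*(-1) = 5 + 1 = 6)
o(B, F) = 16
w(I, W) = -1 + I + W (w(I, W) = (I + W) - 1 = -1 + I + W)
-30*w(-4, 3) + o(5, 1) = -30*(-1 - 4 + 3) + 16 = -30*(-2) + 16 = 60 + 16 = 76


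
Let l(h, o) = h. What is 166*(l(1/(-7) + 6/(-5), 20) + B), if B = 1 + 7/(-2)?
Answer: -22327/35 ≈ -637.91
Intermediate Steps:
B = -5/2 (B = 1 + 7*(-1/2) = 1 - 7/2 = -5/2 ≈ -2.5000)
166*(l(1/(-7) + 6/(-5), 20) + B) = 166*((1/(-7) + 6/(-5)) - 5/2) = 166*((1*(-1/7) + 6*(-1/5)) - 5/2) = 166*((-1/7 - 6/5) - 5/2) = 166*(-47/35 - 5/2) = 166*(-269/70) = -22327/35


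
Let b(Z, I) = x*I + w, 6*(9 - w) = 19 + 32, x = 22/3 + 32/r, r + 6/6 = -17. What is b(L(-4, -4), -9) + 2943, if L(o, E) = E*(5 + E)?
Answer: 5787/2 ≈ 2893.5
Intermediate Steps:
r = -18 (r = -1 - 17 = -18)
x = 50/9 (x = 22/3 + 32/(-18) = 22*(⅓) + 32*(-1/18) = 22/3 - 16/9 = 50/9 ≈ 5.5556)
w = ½ (w = 9 - (19 + 32)/6 = 9 - ⅙*51 = 9 - 17/2 = ½ ≈ 0.50000)
b(Z, I) = ½ + 50*I/9 (b(Z, I) = 50*I/9 + ½ = ½ + 50*I/9)
b(L(-4, -4), -9) + 2943 = (½ + (50/9)*(-9)) + 2943 = (½ - 50) + 2943 = -99/2 + 2943 = 5787/2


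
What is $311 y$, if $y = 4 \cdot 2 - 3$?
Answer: $1555$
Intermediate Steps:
$y = 5$ ($y = 8 - 3 = 5$)
$311 y = 311 \cdot 5 = 1555$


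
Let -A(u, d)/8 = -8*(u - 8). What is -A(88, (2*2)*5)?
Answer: -5120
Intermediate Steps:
A(u, d) = -512 + 64*u (A(u, d) = -(-64)*(u - 8) = -(-64)*(-8 + u) = -8*(64 - 8*u) = -512 + 64*u)
-A(88, (2*2)*5) = -(-512 + 64*88) = -(-512 + 5632) = -1*5120 = -5120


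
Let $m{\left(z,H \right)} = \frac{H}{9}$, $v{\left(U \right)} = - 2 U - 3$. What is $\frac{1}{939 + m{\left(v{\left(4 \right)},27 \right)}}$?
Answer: $\frac{1}{942} \approx 0.0010616$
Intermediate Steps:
$v{\left(U \right)} = -3 - 2 U$
$m{\left(z,H \right)} = \frac{H}{9}$ ($m{\left(z,H \right)} = H \frac{1}{9} = \frac{H}{9}$)
$\frac{1}{939 + m{\left(v{\left(4 \right)},27 \right)}} = \frac{1}{939 + \frac{1}{9} \cdot 27} = \frac{1}{939 + 3} = \frac{1}{942}$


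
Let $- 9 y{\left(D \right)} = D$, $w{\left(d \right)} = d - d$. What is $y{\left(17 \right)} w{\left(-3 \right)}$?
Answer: $0$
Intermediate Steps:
$w{\left(d \right)} = 0$
$y{\left(D \right)} = - \frac{D}{9}$
$y{\left(17 \right)} w{\left(-3 \right)} = \left(- \frac{1}{9}\right) 17 \cdot 0 = \left(- \frac{17}{9}\right) 0 = 0$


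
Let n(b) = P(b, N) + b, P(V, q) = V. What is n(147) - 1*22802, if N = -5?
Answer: -22508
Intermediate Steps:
n(b) = 2*b (n(b) = b + b = 2*b)
n(147) - 1*22802 = 2*147 - 1*22802 = 294 - 22802 = -22508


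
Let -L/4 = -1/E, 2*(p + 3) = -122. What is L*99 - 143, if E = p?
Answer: -2387/16 ≈ -149.19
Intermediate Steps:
p = -64 (p = -3 + (1/2)*(-122) = -3 - 61 = -64)
E = -64
L = -1/16 (L = -(-4)/(-64) = -(-4)*(-1)/64 = -4*1/64 = -1/16 ≈ -0.062500)
L*99 - 143 = -1/16*99 - 143 = -99/16 - 143 = -2387/16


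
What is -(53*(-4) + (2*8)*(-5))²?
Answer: -85264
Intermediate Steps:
-(53*(-4) + (2*8)*(-5))² = -(-212 + 16*(-5))² = -(-212 - 80)² = -1*(-292)² = -1*85264 = -85264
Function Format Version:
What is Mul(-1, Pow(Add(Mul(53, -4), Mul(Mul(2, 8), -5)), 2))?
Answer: -85264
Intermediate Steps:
Mul(-1, Pow(Add(Mul(53, -4), Mul(Mul(2, 8), -5)), 2)) = Mul(-1, Pow(Add(-212, Mul(16, -5)), 2)) = Mul(-1, Pow(Add(-212, -80), 2)) = Mul(-1, Pow(-292, 2)) = Mul(-1, 85264) = -85264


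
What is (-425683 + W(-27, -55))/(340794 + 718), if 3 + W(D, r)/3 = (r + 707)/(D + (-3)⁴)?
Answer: -1915451/1536804 ≈ -1.2464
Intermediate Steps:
W(D, r) = -9 + 3*(707 + r)/(81 + D) (W(D, r) = -9 + 3*((r + 707)/(D + (-3)⁴)) = -9 + 3*((707 + r)/(D + 81)) = -9 + 3*((707 + r)/(81 + D)) = -9 + 3*(707 + r)/(81 + D))
(-425683 + W(-27, -55))/(340794 + 718) = (-425683 + 3*(464 - 55 - 3*(-27))/(81 - 27))/(340794 + 718) = (-425683 + 3*(464 - 55 + 81)/54)/341512 = (-425683 + 3*(1/54)*490)*(1/341512) = (-425683 + 245/9)*(1/341512) = -3830902/9*1/341512 = -1915451/1536804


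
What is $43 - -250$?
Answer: $293$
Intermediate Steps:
$43 - -250 = 43 + 250 = 293$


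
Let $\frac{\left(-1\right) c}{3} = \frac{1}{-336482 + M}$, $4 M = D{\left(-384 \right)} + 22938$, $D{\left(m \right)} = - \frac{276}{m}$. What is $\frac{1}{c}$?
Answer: $\frac{42335657}{384} \approx 1.1025 \cdot 10^{5}$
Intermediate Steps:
$M = \frac{734039}{128}$ ($M = \frac{- \frac{276}{-384} + 22938}{4} = \frac{\left(-276\right) \left(- \frac{1}{384}\right) + 22938}{4} = \frac{\frac{23}{32} + 22938}{4} = \frac{1}{4} \cdot \frac{734039}{32} = \frac{734039}{128} \approx 5734.7$)
$c = \frac{384}{42335657}$ ($c = - \frac{3}{-336482 + \frac{734039}{128}} = - \frac{3}{- \frac{42335657}{128}} = \left(-3\right) \left(- \frac{128}{42335657}\right) = \frac{384}{42335657} \approx 9.0704 \cdot 10^{-6}$)
$\frac{1}{c} = \frac{1}{\frac{384}{42335657}} = \frac{42335657}{384}$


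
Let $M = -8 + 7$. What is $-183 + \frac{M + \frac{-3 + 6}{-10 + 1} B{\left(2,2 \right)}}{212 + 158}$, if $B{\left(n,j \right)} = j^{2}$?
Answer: $- \frac{203137}{1110} \approx -183.01$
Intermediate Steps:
$M = -1$
$-183 + \frac{M + \frac{-3 + 6}{-10 + 1} B{\left(2,2 \right)}}{212 + 158} = -183 + \frac{-1 + \frac{-3 + 6}{-10 + 1} \cdot 2^{2}}{212 + 158} = -183 + \frac{-1 + \frac{3}{-9} \cdot 4}{370} = -183 + \left(-1 + 3 \left(- \frac{1}{9}\right) 4\right) \frac{1}{370} = -183 + \left(-1 - \frac{4}{3}\right) \frac{1}{370} = -183 - \frac{7}{1110} = - \frac{203137}{1110}$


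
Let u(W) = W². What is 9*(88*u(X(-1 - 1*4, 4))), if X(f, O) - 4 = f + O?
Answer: 7128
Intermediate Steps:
X(f, O) = 4 + O + f (X(f, O) = 4 + (f + O) = 4 + (O + f) = 4 + O + f)
9*(88*u(X(-1 - 1*4, 4))) = 9*(88*(4 + 4 + (-1 - 1*4))²) = 9*(88*(4 + 4 + (-1 - 4))²) = 9*(88*(4 + 4 - 5)²) = 9*(88*3²) = 9*(88*9) = 9*792 = 7128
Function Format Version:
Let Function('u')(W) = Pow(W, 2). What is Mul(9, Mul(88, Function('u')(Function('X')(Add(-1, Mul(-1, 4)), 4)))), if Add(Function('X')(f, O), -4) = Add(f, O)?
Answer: 7128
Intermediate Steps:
Function('X')(f, O) = Add(4, O, f) (Function('X')(f, O) = Add(4, Add(f, O)) = Add(4, Add(O, f)) = Add(4, O, f))
Mul(9, Mul(88, Function('u')(Function('X')(Add(-1, Mul(-1, 4)), 4)))) = Mul(9, Mul(88, Pow(Add(4, 4, Add(-1, Mul(-1, 4))), 2))) = Mul(9, Mul(88, Pow(Add(4, 4, Add(-1, -4)), 2))) = Mul(9, Mul(88, Pow(Add(4, 4, -5), 2))) = Mul(9, Mul(88, Pow(3, 2))) = Mul(9, Mul(88, 9)) = Mul(9, 792) = 7128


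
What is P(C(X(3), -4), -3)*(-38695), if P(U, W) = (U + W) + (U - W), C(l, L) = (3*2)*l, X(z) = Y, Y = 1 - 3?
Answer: 928680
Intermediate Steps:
Y = -2
X(z) = -2
C(l, L) = 6*l
P(U, W) = 2*U
P(C(X(3), -4), -3)*(-38695) = (2*(6*(-2)))*(-38695) = (2*(-12))*(-38695) = -24*(-38695) = 928680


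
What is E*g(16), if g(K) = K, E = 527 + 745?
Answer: 20352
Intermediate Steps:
E = 1272
E*g(16) = 1272*16 = 20352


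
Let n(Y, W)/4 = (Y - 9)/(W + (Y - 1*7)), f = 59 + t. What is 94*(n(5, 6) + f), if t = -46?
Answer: 846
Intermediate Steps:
f = 13 (f = 59 - 46 = 13)
n(Y, W) = 4*(-9 + Y)/(-7 + W + Y) (n(Y, W) = 4*((Y - 9)/(W + (Y - 1*7))) = 4*((-9 + Y)/(W + (Y - 7))) = 4*((-9 + Y)/(W + (-7 + Y))) = 4*((-9 + Y)/(-7 + W + Y)) = 4*(-9 + Y)/(-7 + W + Y))
94*(n(5, 6) + f) = 94*(4*(-9 + 5)/(-7 + 6 + 5) + 13) = 94*(4*(-4)/4 + 13) = 94*(4*(¼)*(-4) + 13) = 94*(-4 + 13) = 94*9 = 846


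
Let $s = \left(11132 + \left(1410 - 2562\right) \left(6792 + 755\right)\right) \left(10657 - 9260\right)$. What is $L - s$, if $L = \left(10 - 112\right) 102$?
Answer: $12130157360$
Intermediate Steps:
$s = -12130167764$ ($s = \left(11132 - 8694144\right) 1397 = \left(-8683012\right) 1397 = -12130167764$)
$L = -10404$ ($L = \left(-102\right) 102 = -10404$)
$L - s = -10404 - -12130167764 = -10404 + 12130167764 = 12130157360$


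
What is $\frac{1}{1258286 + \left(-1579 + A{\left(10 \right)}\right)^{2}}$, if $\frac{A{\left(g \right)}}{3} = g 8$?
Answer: $\frac{1}{3051207} \approx 3.2774 \cdot 10^{-7}$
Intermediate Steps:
$A{\left(g \right)} = 24 g$ ($A{\left(g \right)} = 3 g 8 = 3 \cdot 8 g = 24 g$)
$\frac{1}{1258286 + \left(-1579 + A{\left(10 \right)}\right)^{2}} = \frac{1}{1258286 + \left(-1579 + 24 \cdot 10\right)^{2}} = \frac{1}{1258286 + \left(-1579 + 240\right)^{2}} = \frac{1}{1258286 + \left(-1339\right)^{2}} = \frac{1}{1258286 + 1792921} = \frac{1}{3051207}$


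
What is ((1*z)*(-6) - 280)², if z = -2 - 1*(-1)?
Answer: 75076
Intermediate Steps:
z = -1 (z = -2 + 1 = -1)
((1*z)*(-6) - 280)² = ((1*(-1))*(-6) - 280)² = (-1*(-6) - 280)² = (6 - 280)² = (-274)² = 75076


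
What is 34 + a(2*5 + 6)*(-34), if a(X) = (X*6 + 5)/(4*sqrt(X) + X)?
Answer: -1173/16 ≈ -73.313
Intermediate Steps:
a(X) = (5 + 6*X)/(X + 4*sqrt(X)) (a(X) = (6*X + 5)/(X + 4*sqrt(X)) = (5 + 6*X)/(X + 4*sqrt(X)))
34 + a(2*5 + 6)*(-34) = 34 + ((5 + 6*(2*5 + 6))/((2*5 + 6) + 4*sqrt(2*5 + 6)))*(-34) = 34 + ((5 + 6*(10 + 6))/((10 + 6) + 4*sqrt(10 + 6)))*(-34) = 34 + ((5 + 6*16)/(16 + 4*sqrt(16)))*(-34) = 34 + ((5 + 96)/(16 + 4*4))*(-34) = 34 + (101/(16 + 16))*(-34) = 34 + (101/32)*(-34) = 34 - 1717/16 = -1173/16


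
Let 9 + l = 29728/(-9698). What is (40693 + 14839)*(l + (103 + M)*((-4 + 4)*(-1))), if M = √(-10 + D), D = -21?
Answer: -3248899660/4849 ≈ -6.7001e+5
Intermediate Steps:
l = -58505/4849 (l = -9 + 29728/(-9698) = -9 + 29728*(-1/9698) = -9 - 14864/4849 = -58505/4849 ≈ -12.065)
M = I*√31 (M = √(-10 - 21) = √(-31) = I*√31 ≈ 5.5678*I)
(40693 + 14839)*(l + (103 + M)*((-4 + 4)*(-1))) = (40693 + 14839)*(-58505/4849 + (103 + I*√31)*((-4 + 4)*(-1))) = 55532*(-58505/4849 + (103 + I*√31)*(0*(-1))) = 55532*(-58505/4849 + (103 + I*√31)*0) = 55532*(-58505/4849 + 0) = 55532*(-58505/4849) = -3248899660/4849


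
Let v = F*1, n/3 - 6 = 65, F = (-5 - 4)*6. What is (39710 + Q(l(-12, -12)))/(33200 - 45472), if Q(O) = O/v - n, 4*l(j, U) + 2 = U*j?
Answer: -4265605/1325376 ≈ -3.2184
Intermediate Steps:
F = -54 (F = -9*6 = -54)
n = 213 (n = 18 + 3*65 = 18 + 195 = 213)
v = -54 (v = -54*1 = -54)
l(j, U) = -½ + U*j/4 (l(j, U) = -½ + (U*j)/4 = -½ + U*j/4)
Q(O) = -213 - O/54 (Q(O) = O/(-54) - 1*213 = O*(-1/54) - 213 = -O/54 - 213 = -213 - O/54)
(39710 + Q(l(-12, -12)))/(33200 - 45472) = (39710 + (-213 - (-½ + (¼)*(-12)*(-12))/54))/(33200 - 45472) = (39710 + (-213 - (-½ + 36)/54))/(-12272) = (39710 + (-213 - 1/54*71/2))*(-1/12272) = (39710 + (-213 - 71/108))*(-1/12272) = (39710 - 23075/108)*(-1/12272) = (4265605/108)*(-1/12272) = -4265605/1325376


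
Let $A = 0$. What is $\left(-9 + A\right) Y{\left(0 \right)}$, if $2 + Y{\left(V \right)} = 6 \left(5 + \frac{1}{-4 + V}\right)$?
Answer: $- \frac{477}{2} \approx -238.5$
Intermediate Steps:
$Y{\left(V \right)} = 28 + \frac{6}{-4 + V}$ ($Y{\left(V \right)} = -2 + 6 \left(5 + \frac{1}{-4 + V}\right) = -2 + \left(30 + \frac{6}{-4 + V}\right) = 28 + \frac{6}{-4 + V}$)
$\left(-9 + A\right) Y{\left(0 \right)} = \left(-9 + 0\right) \frac{2 \left(-53 + 14 \cdot 0\right)}{-4 + 0} = - 9 \frac{2 \left(-53 + 0\right)}{-4} = - 9 \cdot 2 \left(- \frac{1}{4}\right) \left(-53\right) = \left(-9\right) \frac{53}{2} = - \frac{477}{2}$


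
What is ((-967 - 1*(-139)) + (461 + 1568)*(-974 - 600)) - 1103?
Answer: -3195577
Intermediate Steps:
((-967 - 1*(-139)) + (461 + 1568)*(-974 - 600)) - 1103 = ((-967 + 139) + 2029*(-1574)) - 1103 = (-828 - 3193646) - 1103 = -3194474 - 1103 = -3195577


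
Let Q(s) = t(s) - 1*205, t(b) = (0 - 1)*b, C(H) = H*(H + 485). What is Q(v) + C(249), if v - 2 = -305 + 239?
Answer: 182625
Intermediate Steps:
v = -64 (v = 2 + (-305 + 239) = 2 - 66 = -64)
C(H) = H*(485 + H)
t(b) = -b
Q(s) = -205 - s (Q(s) = -s - 1*205 = -s - 205 = -205 - s)
Q(v) + C(249) = (-205 - 1*(-64)) + 249*(485 + 249) = (-205 + 64) + 249*734 = -141 + 182766 = 182625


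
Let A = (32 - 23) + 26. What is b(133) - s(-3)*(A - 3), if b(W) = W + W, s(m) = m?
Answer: 362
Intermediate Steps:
b(W) = 2*W
A = 35 (A = 9 + 26 = 35)
b(133) - s(-3)*(A - 3) = 2*133 - (-3)*(35 - 3) = 266 - (-3)*32 = 266 - 1*(-96) = 266 + 96 = 362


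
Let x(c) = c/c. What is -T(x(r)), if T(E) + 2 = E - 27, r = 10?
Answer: 28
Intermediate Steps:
x(c) = 1
T(E) = -29 + E (T(E) = -2 + (E - 27) = -2 + (-27 + E) = -29 + E)
-T(x(r)) = -(-29 + 1) = -1*(-28) = 28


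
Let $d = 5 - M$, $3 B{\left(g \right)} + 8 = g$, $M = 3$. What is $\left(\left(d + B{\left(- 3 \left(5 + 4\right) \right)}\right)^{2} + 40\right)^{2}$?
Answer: $\frac{1442401}{81} \approx 17807.0$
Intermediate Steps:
$B{\left(g \right)} = - \frac{8}{3} + \frac{g}{3}$
$d = 2$ ($d = 5 - 3 = 2$)
$\left(\left(d + B{\left(- 3 \left(5 + 4\right) \right)}\right)^{2} + 40\right)^{2} = \left(\left(2 + \left(- \frac{8}{3} + \frac{\left(-3\right) \left(5 + 4\right)}{3}\right)\right)^{2} + 40\right)^{2} = \left(\left(2 + \left(- \frac{8}{3} + \frac{\left(-3\right) 9}{3}\right)\right)^{2} + 40\right)^{2} = \left(\left(2 + \left(- \frac{8}{3} + \frac{1}{3} \left(-27\right)\right)\right)^{2} + 40\right)^{2} = \left(\left(2 - \frac{35}{3}\right)^{2} + 40\right)^{2} = \left(\left(- \frac{29}{3}\right)^{2} + 40\right)^{2} = \left(\frac{841}{9} + 40\right)^{2} = \left(\frac{1201}{9}\right)^{2} = \frac{1442401}{81}$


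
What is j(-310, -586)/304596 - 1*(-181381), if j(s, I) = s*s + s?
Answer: 9208003811/50766 ≈ 1.8138e+5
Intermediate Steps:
j(s, I) = s + s² (j(s, I) = s² + s = s + s²)
j(-310, -586)/304596 - 1*(-181381) = -310*(1 - 310)/304596 - 1*(-181381) = -310*(-309)*(1/304596) + 181381 = 95790*(1/304596) + 181381 = 15965/50766 + 181381 = 9208003811/50766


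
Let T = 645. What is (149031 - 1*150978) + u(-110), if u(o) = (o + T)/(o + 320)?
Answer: -81667/42 ≈ -1944.5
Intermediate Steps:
u(o) = (645 + o)/(320 + o) (u(o) = (o + 645)/(o + 320) = (645 + o)/(320 + o))
(149031 - 1*150978) + u(-110) = (149031 - 1*150978) + (645 - 110)/(320 - 110) = (149031 - 150978) + 535/210 = -1947 + (1/210)*535 = -1947 + 107/42 = -81667/42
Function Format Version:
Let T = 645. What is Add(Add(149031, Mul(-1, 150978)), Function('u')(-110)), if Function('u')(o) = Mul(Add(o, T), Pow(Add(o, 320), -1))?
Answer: Rational(-81667, 42) ≈ -1944.5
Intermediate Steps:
Function('u')(o) = Mul(Pow(Add(320, o), -1), Add(645, o)) (Function('u')(o) = Mul(Add(o, 645), Pow(Add(o, 320), -1)) = Mul(Add(645, o), Pow(Add(320, o), -1)) = Mul(Pow(Add(320, o), -1), Add(645, o)))
Add(Add(149031, Mul(-1, 150978)), Function('u')(-110)) = Add(Add(149031, Mul(-1, 150978)), Mul(Pow(Add(320, -110), -1), Add(645, -110))) = Add(Add(149031, -150978), Mul(Pow(210, -1), 535)) = Add(-1947, Mul(Rational(1, 210), 535)) = Add(-1947, Rational(107, 42)) = Rational(-81667, 42)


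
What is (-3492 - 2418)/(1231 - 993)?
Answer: -2955/119 ≈ -24.832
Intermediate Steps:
(-3492 - 2418)/(1231 - 993) = -5910/238 = -5910*1/238 = -2955/119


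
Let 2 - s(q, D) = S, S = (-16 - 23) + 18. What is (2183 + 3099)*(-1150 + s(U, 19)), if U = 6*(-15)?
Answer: -5952814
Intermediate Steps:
U = -90
S = -21 (S = -39 + 18 = -21)
s(q, D) = 23 (s(q, D) = 2 - 1*(-21) = 2 + 21 = 23)
(2183 + 3099)*(-1150 + s(U, 19)) = (2183 + 3099)*(-1150 + 23) = 5282*(-1127) = -5952814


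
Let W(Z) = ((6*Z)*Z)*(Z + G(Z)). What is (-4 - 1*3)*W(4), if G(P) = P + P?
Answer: -8064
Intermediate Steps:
G(P) = 2*P
W(Z) = 18*Z**3 (W(Z) = ((6*Z)*Z)*(Z + 2*Z) = (6*Z**2)*(3*Z) = 18*Z**3)
(-4 - 1*3)*W(4) = (-4 - 1*3)*(18*4**3) = (-4 - 3)*(18*64) = -7*1152 = -8064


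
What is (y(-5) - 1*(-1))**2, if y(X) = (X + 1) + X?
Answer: 64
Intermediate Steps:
y(X) = 1 + 2*X (y(X) = (1 + X) + X = 1 + 2*X)
(y(-5) - 1*(-1))**2 = ((1 + 2*(-5)) - 1*(-1))**2 = ((1 - 10) + 1)**2 = (-9 + 1)**2 = (-8)**2 = 64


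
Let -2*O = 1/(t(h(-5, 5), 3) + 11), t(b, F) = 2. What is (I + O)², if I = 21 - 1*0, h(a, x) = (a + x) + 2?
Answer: 297025/676 ≈ 439.39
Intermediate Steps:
h(a, x) = 2 + a + x
O = -1/26 (O = -1/(2*(2 + 11)) = -½/13 = -½*1/13 = -1/26 ≈ -0.038462)
I = 21 (I = 21 + 0 = 21)
(I + O)² = (21 - 1/26)² = (545/26)² = 297025/676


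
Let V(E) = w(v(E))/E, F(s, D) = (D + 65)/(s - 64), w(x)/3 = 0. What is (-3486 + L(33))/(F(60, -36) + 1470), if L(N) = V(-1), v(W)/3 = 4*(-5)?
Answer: -13944/5851 ≈ -2.3832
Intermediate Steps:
v(W) = -60 (v(W) = 3*(4*(-5)) = 3*(-20) = -60)
w(x) = 0 (w(x) = 3*0 = 0)
F(s, D) = (65 + D)/(-64 + s)
V(E) = 0 (V(E) = 0/E = 0)
L(N) = 0
(-3486 + L(33))/(F(60, -36) + 1470) = (-3486 + 0)/((65 - 36)/(-64 + 60) + 1470) = -3486/(29/(-4) + 1470) = -3486/(-1/4*29 + 1470) = -3486/(-29/4 + 1470) = -3486/5851/4 = -3486*4/5851 = -13944/5851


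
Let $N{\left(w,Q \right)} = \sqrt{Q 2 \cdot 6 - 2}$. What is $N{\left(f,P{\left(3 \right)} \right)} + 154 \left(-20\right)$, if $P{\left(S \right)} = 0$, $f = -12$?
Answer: $-3080 + i \sqrt{2} \approx -3080.0 + 1.4142 i$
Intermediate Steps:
$N{\left(w,Q \right)} = \sqrt{-2 + 12 Q}$ ($N{\left(w,Q \right)} = \sqrt{2 Q 6 - 2} = \sqrt{12 Q - 2} = \sqrt{-2 + 12 Q}$)
$N{\left(f,P{\left(3 \right)} \right)} + 154 \left(-20\right) = \sqrt{-2 + 12 \cdot 0} + 154 \left(-20\right) = \sqrt{-2 + 0} - 3080 = \sqrt{-2} - 3080 = i \sqrt{2} - 3080 = -3080 + i \sqrt{2}$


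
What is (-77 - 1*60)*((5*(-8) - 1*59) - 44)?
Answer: 19591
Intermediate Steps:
(-77 - 1*60)*((5*(-8) - 1*59) - 44) = (-77 - 60)*((-40 - 59) - 44) = -137*(-99 - 44) = -137*(-143) = 19591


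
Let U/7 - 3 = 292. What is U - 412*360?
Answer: -146255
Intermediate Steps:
U = 2065 (U = 21 + 7*292 = 21 + 2044 = 2065)
U - 412*360 = 2065 - 412*360 = 2065 - 148320 = -146255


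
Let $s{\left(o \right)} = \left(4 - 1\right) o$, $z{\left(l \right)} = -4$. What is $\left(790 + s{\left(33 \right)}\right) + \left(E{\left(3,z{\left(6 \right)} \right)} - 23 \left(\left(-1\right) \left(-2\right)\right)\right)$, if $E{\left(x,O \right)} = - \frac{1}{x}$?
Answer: $\frac{2528}{3} \approx 842.67$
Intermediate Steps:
$s{\left(o \right)} = 3 o$
$\left(790 + s{\left(33 \right)}\right) + \left(E{\left(3,z{\left(6 \right)} \right)} - 23 \left(\left(-1\right) \left(-2\right)\right)\right) = \left(790 + 3 \cdot 33\right) - \left(\frac{1}{3} + 23 \left(-1\right) \left(-2\right)\right) = \left(790 + 99\right) - \frac{139}{3} = 889 - \frac{139}{3} = \frac{2528}{3}$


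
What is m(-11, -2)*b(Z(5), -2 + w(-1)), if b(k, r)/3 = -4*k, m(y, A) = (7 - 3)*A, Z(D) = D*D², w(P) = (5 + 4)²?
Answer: 12000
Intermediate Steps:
w(P) = 81 (w(P) = 9² = 81)
Z(D) = D³
m(y, A) = 4*A
b(k, r) = -12*k (b(k, r) = 3*(-4*k) = -12*k)
m(-11, -2)*b(Z(5), -2 + w(-1)) = (4*(-2))*(-12*5³) = -(-96)*125 = -8*(-1500) = 12000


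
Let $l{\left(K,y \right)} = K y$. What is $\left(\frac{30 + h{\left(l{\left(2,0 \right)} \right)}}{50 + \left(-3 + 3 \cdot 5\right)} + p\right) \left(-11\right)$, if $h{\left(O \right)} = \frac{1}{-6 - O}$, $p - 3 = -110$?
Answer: $\frac{435875}{372} \approx 1171.7$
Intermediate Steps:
$p = -107$ ($p = 3 - 110 = -107$)
$\left(\frac{30 + h{\left(l{\left(2,0 \right)} \right)}}{50 + \left(-3 + 3 \cdot 5\right)} + p\right) \left(-11\right) = \left(\frac{30 - \frac{1}{6 + 2 \cdot 0}}{50 + \left(-3 + 3 \cdot 5\right)} - 107\right) \left(-11\right) = \left(\frac{30 - \frac{1}{6 + 0}}{50 + \left(-3 + 15\right)} - 107\right) \left(-11\right) = \left(\frac{30 - \frac{1}{6}}{50 + 12} - 107\right) \left(-11\right) = \left(\frac{30 - \frac{1}{6}}{62} - 107\right) \left(-11\right) = \left(\left(30 - \frac{1}{6}\right) \frac{1}{62} - 107\right) \left(-11\right) = \left(\frac{179}{6} \cdot \frac{1}{62} - 107\right) \left(-11\right) = \left(\frac{179}{372} - 107\right) \left(-11\right) = \left(- \frac{39625}{372}\right) \left(-11\right) = \frac{435875}{372}$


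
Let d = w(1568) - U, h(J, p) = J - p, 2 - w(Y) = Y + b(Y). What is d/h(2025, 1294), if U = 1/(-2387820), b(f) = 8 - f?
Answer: -14326919/1745496420 ≈ -0.0082079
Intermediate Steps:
w(Y) = -6 (w(Y) = 2 - (Y + (8 - Y)) = 2 - 1*8 = 2 - 8 = -6)
U = -1/2387820 ≈ -4.1879e-7
d = -14326919/2387820 (d = -6 - 1*(-1/2387820) = -6 + 1/2387820 = -14326919/2387820 ≈ -6.0000)
d/h(2025, 1294) = -14326919/(2387820*(2025 - 1*1294)) = -14326919/(2387820*(2025 - 1294)) = -14326919/2387820/731 = -14326919/2387820*1/731 = -14326919/1745496420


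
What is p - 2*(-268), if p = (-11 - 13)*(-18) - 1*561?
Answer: 407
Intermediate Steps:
p = -129 (p = -24*(-18) - 561 = 432 - 561 = -129)
p - 2*(-268) = -129 - 2*(-268) = -129 - 1*(-536) = -129 + 536 = 407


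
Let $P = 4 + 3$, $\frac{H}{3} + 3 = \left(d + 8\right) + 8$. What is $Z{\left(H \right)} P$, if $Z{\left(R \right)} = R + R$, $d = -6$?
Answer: $294$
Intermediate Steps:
$H = 21$ ($H = -9 + 3 \left(\left(-6 + 8\right) + 8\right) = -9 + 3 \left(2 + 8\right) = -9 + 3 \cdot 10 = -9 + 30 = 21$)
$Z{\left(R \right)} = 2 R$
$P = 7$
$Z{\left(H \right)} P = 2 \cdot 21 \cdot 7 = 42 \cdot 7 = 294$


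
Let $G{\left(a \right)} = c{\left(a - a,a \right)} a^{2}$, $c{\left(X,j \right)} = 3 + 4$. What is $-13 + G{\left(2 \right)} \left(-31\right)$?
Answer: $-881$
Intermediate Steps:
$c{\left(X,j \right)} = 7$
$G{\left(a \right)} = 7 a^{2}$
$-13 + G{\left(2 \right)} \left(-31\right) = -13 + 7 \cdot 2^{2} \left(-31\right) = -13 + 7 \cdot 4 \left(-31\right) = -13 + 28 \left(-31\right) = -13 - 868 = -881$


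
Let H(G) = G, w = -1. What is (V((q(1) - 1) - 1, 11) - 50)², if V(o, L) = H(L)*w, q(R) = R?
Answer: 3721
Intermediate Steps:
V(o, L) = -L (V(o, L) = L*(-1) = -L)
(V((q(1) - 1) - 1, 11) - 50)² = (-1*11 - 50)² = (-11 - 50)² = (-61)² = 3721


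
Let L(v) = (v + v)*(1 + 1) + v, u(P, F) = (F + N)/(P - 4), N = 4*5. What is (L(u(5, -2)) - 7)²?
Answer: 6889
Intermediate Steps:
N = 20
u(P, F) = (20 + F)/(-4 + P) (u(P, F) = (F + 20)/(P - 4) = (20 + F)/(-4 + P))
L(v) = 5*v (L(v) = (2*v)*2 + v = 4*v + v = 5*v)
(L(u(5, -2)) - 7)² = (5*((20 - 2)/(-4 + 5)) - 7)² = (5*(18/1) - 7)² = (5*(1*18) - 7)² = (5*18 - 7)² = (90 - 7)² = 83² = 6889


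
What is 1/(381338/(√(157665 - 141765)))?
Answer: 5*√159/190669 ≈ 0.00033067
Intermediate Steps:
1/(381338/(√(157665 - 141765))) = 1/(381338/(√15900)) = 1/(381338/((10*√159))) = 1/(381338*(√159/1590)) = 1/(190669*√159/795) = 5*√159/190669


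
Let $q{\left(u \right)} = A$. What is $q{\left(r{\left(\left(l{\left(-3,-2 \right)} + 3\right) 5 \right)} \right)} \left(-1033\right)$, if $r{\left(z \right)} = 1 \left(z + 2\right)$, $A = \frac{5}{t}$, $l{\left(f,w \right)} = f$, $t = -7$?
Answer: $\frac{5165}{7} \approx 737.86$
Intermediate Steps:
$A = - \frac{5}{7}$ ($A = \frac{5}{-7} = 5 \left(- \frac{1}{7}\right) = - \frac{5}{7} \approx -0.71429$)
$r{\left(z \right)} = 2 + z$ ($r{\left(z \right)} = 1 \left(2 + z\right) = 2 + z$)
$q{\left(u \right)} = - \frac{5}{7}$
$q{\left(r{\left(\left(l{\left(-3,-2 \right)} + 3\right) 5 \right)} \right)} \left(-1033\right) = \left(- \frac{5}{7}\right) \left(-1033\right) = \frac{5165}{7}$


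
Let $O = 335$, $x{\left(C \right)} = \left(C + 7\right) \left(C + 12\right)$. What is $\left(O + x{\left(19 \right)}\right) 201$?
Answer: $229341$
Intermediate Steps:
$x{\left(C \right)} = \left(7 + C\right) \left(12 + C\right)$
$\left(O + x{\left(19 \right)}\right) 201 = \left(335 + \left(84 + 19^{2} + 19 \cdot 19\right)\right) 201 = \left(335 + \left(84 + 361 + 361\right)\right) 201 = \left(335 + 806\right) 201 = 1141 \cdot 201 = 229341$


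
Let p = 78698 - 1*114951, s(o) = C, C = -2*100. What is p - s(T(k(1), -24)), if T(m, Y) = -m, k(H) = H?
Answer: -36053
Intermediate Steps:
C = -200
s(o) = -200
p = -36253 (p = 78698 - 114951 = -36253)
p - s(T(k(1), -24)) = -36253 - 1*(-200) = -36253 + 200 = -36053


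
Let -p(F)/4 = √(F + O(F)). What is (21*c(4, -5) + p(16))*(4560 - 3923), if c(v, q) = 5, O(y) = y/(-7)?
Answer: 66885 - 1456*√42 ≈ 57449.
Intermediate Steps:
O(y) = -y/7 (O(y) = y*(-⅐) = -y/7)
p(F) = -4*√42*√F/7 (p(F) = -4*√(F - F/7) = -4*√42*√F/7)
(21*c(4, -5) + p(16))*(4560 - 3923) = (21*5 - 4*√42*√16/7)*(4560 - 3923) = (105 - 4/7*√42*4)*637 = (105 - 16*√42/7)*637 = 66885 - 1456*√42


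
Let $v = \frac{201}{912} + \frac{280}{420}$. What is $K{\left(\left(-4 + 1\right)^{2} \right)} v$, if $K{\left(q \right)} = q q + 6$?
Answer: $\frac{23461}{304} \approx 77.174$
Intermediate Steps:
$v = \frac{809}{912}$ ($v = 201 \cdot \frac{1}{912} + 280 \cdot \frac{1}{420} = \frac{67}{304} + \frac{2}{3} = \frac{809}{912} \approx 0.88706$)
$K{\left(q \right)} = 6 + q^{2}$ ($K{\left(q \right)} = q^{2} + 6 = 6 + q^{2}$)
$K{\left(\left(-4 + 1\right)^{2} \right)} v = \left(6 + \left(\left(-4 + 1\right)^{2}\right)^{2}\right) \frac{809}{912} = \left(6 + \left(\left(-3\right)^{2}\right)^{2}\right) \frac{809}{912} = \left(6 + 9^{2}\right) \frac{809}{912} = \left(6 + 81\right) \frac{809}{912} = 87 \cdot \frac{809}{912} = \frac{23461}{304}$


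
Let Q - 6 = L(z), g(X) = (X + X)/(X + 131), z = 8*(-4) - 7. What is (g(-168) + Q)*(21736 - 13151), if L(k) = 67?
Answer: 26072645/37 ≈ 7.0467e+5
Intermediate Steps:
z = -39 (z = -32 - 7 = -39)
g(X) = 2*X/(131 + X) (g(X) = (2*X)/(131 + X) = 2*X/(131 + X))
Q = 73 (Q = 6 + 67 = 73)
(g(-168) + Q)*(21736 - 13151) = (2*(-168)/(131 - 168) + 73)*(21736 - 13151) = (2*(-168)/(-37) + 73)*8585 = (2*(-168)*(-1/37) + 73)*8585 = (336/37 + 73)*8585 = (3037/37)*8585 = 26072645/37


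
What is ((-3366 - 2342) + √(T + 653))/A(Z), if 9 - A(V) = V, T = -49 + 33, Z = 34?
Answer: 5708/25 - 7*√13/25 ≈ 227.31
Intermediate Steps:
T = -16
A(V) = 9 - V
((-3366 - 2342) + √(T + 653))/A(Z) = ((-3366 - 2342) + √(-16 + 653))/(9 - 1*34) = (-5708 + √637)/(9 - 34) = (-5708 + 7*√13)/(-25) = (-5708 + 7*√13)*(-1/25) = 5708/25 - 7*√13/25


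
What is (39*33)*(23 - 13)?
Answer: 12870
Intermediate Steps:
(39*33)*(23 - 13) = 1287*10 = 12870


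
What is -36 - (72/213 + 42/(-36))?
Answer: -14983/426 ≈ -35.171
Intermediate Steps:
-36 - (72/213 + 42/(-36)) = -36 - (72*(1/213) + 42*(-1/36)) = -36 - (24/71 - 7/6) = -36 - 1*(-353/426) = -36 + 353/426 = -14983/426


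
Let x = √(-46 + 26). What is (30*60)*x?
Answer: 3600*I*√5 ≈ 8049.8*I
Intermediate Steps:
x = 2*I*√5 (x = √(-20) = 2*I*√5 ≈ 4.4721*I)
(30*60)*x = (30*60)*(2*I*√5) = 1800*(2*I*√5) = 3600*I*√5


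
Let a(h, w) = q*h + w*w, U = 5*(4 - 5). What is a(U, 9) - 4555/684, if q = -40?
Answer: 187649/684 ≈ 274.34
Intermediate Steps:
U = -5 (U = 5*(-1) = -5)
a(h, w) = w² - 40*h (a(h, w) = -40*h + w*w = -40*h + w² = w² - 40*h)
a(U, 9) - 4555/684 = (9² - 40*(-5)) - 4555/684 = (81 + 200) - 4555/684 = 281 - 1*4555/684 = 281 - 4555/684 = 187649/684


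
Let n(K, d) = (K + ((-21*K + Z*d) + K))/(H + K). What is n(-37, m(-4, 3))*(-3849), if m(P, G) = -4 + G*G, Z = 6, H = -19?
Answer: 2821317/56 ≈ 50381.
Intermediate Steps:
m(P, G) = -4 + G²
n(K, d) = (-19*K + 6*d)/(-19 + K) (n(K, d) = (K + ((-21*K + 6*d) + K))/(-19 + K) = (K + (-20*K + 6*d))/(-19 + K) = (-19*K + 6*d)/(-19 + K))
n(-37, m(-4, 3))*(-3849) = ((-19*(-37) + 6*(-4 + 3²))/(-19 - 37))*(-3849) = ((703 + 6*(-4 + 9))/(-56))*(-3849) = -(703 + 6*5)/56*(-3849) = -(703 + 30)/56*(-3849) = -1/56*733*(-3849) = -733/56*(-3849) = 2821317/56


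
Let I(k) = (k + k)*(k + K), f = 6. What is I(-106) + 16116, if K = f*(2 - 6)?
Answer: 43676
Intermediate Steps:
K = -24 (K = 6*(2 - 6) = 6*(-4) = -24)
I(k) = 2*k*(-24 + k) (I(k) = (k + k)*(k - 24) = (2*k)*(-24 + k) = 2*k*(-24 + k))
I(-106) + 16116 = 2*(-106)*(-24 - 106) + 16116 = 2*(-106)*(-130) + 16116 = 27560 + 16116 = 43676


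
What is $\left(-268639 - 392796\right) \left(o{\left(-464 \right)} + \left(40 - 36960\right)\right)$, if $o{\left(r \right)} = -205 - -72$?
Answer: $24508151055$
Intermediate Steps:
$o{\left(r \right)} = -133$ ($o{\left(r \right)} = -205 + 72 = -133$)
$\left(-268639 - 392796\right) \left(o{\left(-464 \right)} + \left(40 - 36960\right)\right) = \left(-268639 - 392796\right) \left(-133 + \left(40 - 36960\right)\right) = - 661435 \left(-133 + \left(40 - 36960\right)\right) = - 661435 \left(-133 - 36920\right) = \left(-661435\right) \left(-37053\right) = 24508151055$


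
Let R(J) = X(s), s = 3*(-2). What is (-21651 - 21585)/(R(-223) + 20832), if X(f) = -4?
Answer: -10809/5207 ≈ -2.0759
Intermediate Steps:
s = -6
R(J) = -4
(-21651 - 21585)/(R(-223) + 20832) = (-21651 - 21585)/(-4 + 20832) = -43236/20828 = -43236*1/20828 = -10809/5207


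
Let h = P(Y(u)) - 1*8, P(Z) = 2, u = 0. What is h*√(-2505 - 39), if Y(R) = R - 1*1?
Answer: -24*I*√159 ≈ -302.63*I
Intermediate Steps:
Y(R) = -1 + R (Y(R) = R - 1 = -1 + R)
h = -6 (h = 2 - 1*8 = 2 - 8 = -6)
h*√(-2505 - 39) = -6*√(-2505 - 39) = -24*I*√159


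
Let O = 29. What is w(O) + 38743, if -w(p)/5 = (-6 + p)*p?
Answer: 35408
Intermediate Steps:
w(p) = -5*p*(-6 + p) (w(p) = -5*(-6 + p)*p = -5*p*(-6 + p))
w(O) + 38743 = 5*29*(6 - 1*29) + 38743 = 5*29*(6 - 29) + 38743 = 5*29*(-23) + 38743 = -3335 + 38743 = 35408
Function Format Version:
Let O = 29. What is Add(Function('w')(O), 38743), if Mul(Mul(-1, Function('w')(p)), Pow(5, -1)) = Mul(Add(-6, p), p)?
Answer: 35408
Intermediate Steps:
Function('w')(p) = Mul(-5, p, Add(-6, p)) (Function('w')(p) = Mul(-5, Mul(Add(-6, p), p)) = Mul(-5, Mul(p, Add(-6, p))) = Mul(-5, p, Add(-6, p)))
Add(Function('w')(O), 38743) = Add(Mul(5, 29, Add(6, Mul(-1, 29))), 38743) = Add(Mul(5, 29, Add(6, -29)), 38743) = Add(Mul(5, 29, -23), 38743) = Add(-3335, 38743) = 35408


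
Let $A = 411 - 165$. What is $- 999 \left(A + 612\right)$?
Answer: $-857142$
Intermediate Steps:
$A = 246$
$- 999 \left(A + 612\right) = - 999 \left(246 + 612\right) = \left(-999\right) 858 = -857142$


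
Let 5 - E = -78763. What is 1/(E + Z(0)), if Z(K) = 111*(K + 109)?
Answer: 1/90867 ≈ 1.1005e-5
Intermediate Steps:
Z(K) = 12099 + 111*K (Z(K) = 111*(109 + K) = 12099 + 111*K)
E = 78768 (E = 5 - 1*(-78763) = 5 + 78763 = 78768)
1/(E + Z(0)) = 1/(78768 + (12099 + 111*0)) = 1/(78768 + (12099 + 0)) = 1/(78768 + 12099) = 1/90867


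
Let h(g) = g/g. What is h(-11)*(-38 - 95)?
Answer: -133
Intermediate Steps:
h(g) = 1
h(-11)*(-38 - 95) = 1*(-38 - 95) = 1*(-133) = -133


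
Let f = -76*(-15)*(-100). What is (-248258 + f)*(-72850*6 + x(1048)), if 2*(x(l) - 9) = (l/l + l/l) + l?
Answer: 158149526028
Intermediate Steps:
f = -114000 (f = 1140*(-100) = -114000)
x(l) = 10 + l/2 (x(l) = 9 + ((l/l + l/l) + l)/2 = 9 + ((1 + 1) + l)/2 = 9 + (2 + l)/2 = 9 + (1 + l/2) = 10 + l/2)
(-248258 + f)*(-72850*6 + x(1048)) = (-248258 - 114000)*(-72850*6 + (10 + (½)*1048)) = -362258*(-437100 + (10 + 524)) = -362258*(-437100 + 534) = -362258*(-436566) = 158149526028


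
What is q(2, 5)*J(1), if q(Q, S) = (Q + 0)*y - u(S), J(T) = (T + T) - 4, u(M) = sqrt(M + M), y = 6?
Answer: -24 + 2*sqrt(10) ≈ -17.675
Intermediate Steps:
u(M) = sqrt(2)*sqrt(M) (u(M) = sqrt(2*M) = sqrt(2)*sqrt(M))
J(T) = -4 + 2*T (J(T) = 2*T - 4 = -4 + 2*T)
q(Q, S) = 6*Q - sqrt(2)*sqrt(S) (q(Q, S) = (Q + 0)*6 - sqrt(2)*sqrt(S) = Q*6 - sqrt(2)*sqrt(S) = 6*Q - sqrt(2)*sqrt(S))
q(2, 5)*J(1) = (6*2 - sqrt(2)*sqrt(5))*(-4 + 2*1) = (12 - sqrt(10))*(-4 + 2) = (12 - sqrt(10))*(-2) = -24 + 2*sqrt(10)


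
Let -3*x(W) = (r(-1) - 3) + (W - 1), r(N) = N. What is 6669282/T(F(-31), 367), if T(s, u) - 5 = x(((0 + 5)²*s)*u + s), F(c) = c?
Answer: 10003923/142238 ≈ 70.332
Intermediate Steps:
x(W) = 5/3 - W/3 (x(W) = -((-1 - 3) + (W - 1))/3 = -(-4 + (-1 + W))/3 = -(-5 + W)/3 = 5/3 - W/3)
T(s, u) = 20/3 - s/3 - 25*s*u/3 (T(s, u) = 5 + (5/3 - (((0 + 5)²*s)*u + s)/3) = 5 + (5/3 - ((5²*s)*u + s)/3) = 5 + (5/3 - ((25*s)*u + s)/3) = 5 + (5/3 - (25*s*u + s)/3) = 5 + (5/3 - (s + 25*s*u)/3) = 5 + (5/3 + (-s/3 - 25*s*u/3)) = 5 + (5/3 - s/3 - 25*s*u/3) = 20/3 - s/3 - 25*s*u/3)
6669282/T(F(-31), 367) = 6669282/(20/3 - ⅓*(-31)*(1 + 25*367)) = 6669282/(20/3 - ⅓*(-31)*(1 + 9175)) = 6669282/(20/3 - ⅓*(-31)*9176) = 6669282/(20/3 + 284456/3) = 6669282/(284476/3) = 6669282*(3/284476) = 10003923/142238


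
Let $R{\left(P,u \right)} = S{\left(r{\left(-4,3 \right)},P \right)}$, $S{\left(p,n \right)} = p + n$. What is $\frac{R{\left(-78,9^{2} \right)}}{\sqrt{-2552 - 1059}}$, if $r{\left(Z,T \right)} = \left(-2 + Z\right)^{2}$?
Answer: $\frac{42 i \sqrt{3611}}{3611} \approx 0.69893 i$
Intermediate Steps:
$S{\left(p,n \right)} = n + p$
$R{\left(P,u \right)} = 36 + P$ ($R{\left(P,u \right)} = P + \left(-2 - 4\right)^{2} = P + \left(-6\right)^{2} = P + 36 = 36 + P$)
$\frac{R{\left(-78,9^{2} \right)}}{\sqrt{-2552 - 1059}} = \frac{36 - 78}{\sqrt{-2552 - 1059}} = - \frac{42}{\sqrt{-3611}} = - \frac{42}{i \sqrt{3611}} = - 42 \left(- \frac{i \sqrt{3611}}{3611}\right) = \frac{42 i \sqrt{3611}}{3611}$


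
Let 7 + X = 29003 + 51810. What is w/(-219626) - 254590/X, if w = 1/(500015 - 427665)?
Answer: -183882732033173/58363753660300 ≈ -3.1506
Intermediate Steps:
X = 80806 (X = -7 + (29003 + 51810) = -7 + 80813 = 80806)
w = 1/72350 ≈ 1.3822e-5
w/(-219626) - 254590/X = (1/72350)/(-219626) - 254590/80806 = (1/72350)*(-1/219626) - 254590*1/80806 = -1/15889941100 - 127295/40403 = -183882732033173/58363753660300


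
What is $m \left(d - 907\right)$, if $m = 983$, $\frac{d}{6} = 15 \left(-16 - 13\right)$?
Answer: $-3457211$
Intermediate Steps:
$d = -2610$ ($d = 6 \cdot 15 \left(-16 - 13\right) = 6 \cdot 15 \left(-29\right) = 6 \left(-435\right) = -2610$)
$m \left(d - 907\right) = 983 \left(-2610 - 907\right) = 983 \left(-3517\right) = -3457211$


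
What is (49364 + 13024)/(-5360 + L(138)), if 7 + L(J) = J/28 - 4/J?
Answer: -60266808/5179789 ≈ -11.635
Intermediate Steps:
L(J) = -7 - 4/J + J/28 (L(J) = -7 + (J/28 - 4/J) = -7 + (-4/J + J/28) = -7 - 4/J + J/28)
(49364 + 13024)/(-5360 + L(138)) = (49364 + 13024)/(-5360 + (-7 - 4/138 + (1/28)*138)) = 62388/(-5360 + (-7 - 4*1/138 + 69/14)) = 62388/(-5360 + (-7 - 2/69 + 69/14)) = 62388/(-5360 - 2029/966) = 62388/(-5179789/966) = 62388*(-966/5179789) = -60266808/5179789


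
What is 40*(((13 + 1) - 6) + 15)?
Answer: 920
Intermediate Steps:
40*(((13 + 1) - 6) + 15) = 40*((14 - 6) + 15) = 40*(8 + 15) = 40*23 = 920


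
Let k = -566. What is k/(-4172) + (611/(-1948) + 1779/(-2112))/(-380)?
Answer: 18848306021/135884376320 ≈ 0.13871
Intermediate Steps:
k/(-4172) + (611/(-1948) + 1779/(-2112))/(-380) = -566/(-4172) + (611/(-1948) + 1779/(-2112))/(-380) = -566*(-1/4172) + (611*(-1/1948) + 1779*(-1/2112))*(-1/380) = 283/2086 + (-611/1948 - 593/704)*(-1/380) = 283/2086 - 396327/342848*(-1/380) = 283/2086 + 396327/130282240 = 18848306021/135884376320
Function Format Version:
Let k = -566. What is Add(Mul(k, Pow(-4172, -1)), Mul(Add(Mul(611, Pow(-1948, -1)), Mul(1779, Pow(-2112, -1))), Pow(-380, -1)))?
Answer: Rational(18848306021, 135884376320) ≈ 0.13871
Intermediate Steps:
Add(Mul(k, Pow(-4172, -1)), Mul(Add(Mul(611, Pow(-1948, -1)), Mul(1779, Pow(-2112, -1))), Pow(-380, -1))) = Add(Mul(-566, Pow(-4172, -1)), Mul(Add(Mul(611, Pow(-1948, -1)), Mul(1779, Pow(-2112, -1))), Pow(-380, -1))) = Add(Mul(-566, Rational(-1, 4172)), Mul(Add(Mul(611, Rational(-1, 1948)), Mul(1779, Rational(-1, 2112))), Rational(-1, 380))) = Add(Rational(283, 2086), Mul(Add(Rational(-611, 1948), Rational(-593, 704)), Rational(-1, 380))) = Add(Rational(283, 2086), Mul(Rational(-396327, 342848), Rational(-1, 380))) = Add(Rational(283, 2086), Rational(396327, 130282240)) = Rational(18848306021, 135884376320)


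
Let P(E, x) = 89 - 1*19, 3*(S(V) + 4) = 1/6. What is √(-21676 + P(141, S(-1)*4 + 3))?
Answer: I*√21606 ≈ 146.99*I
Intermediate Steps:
S(V) = -71/18 (S(V) = -4 + (⅓)/6 = -4 + (⅓)*(⅙) = -4 + 1/18 = -71/18)
P(E, x) = 70 (P(E, x) = 89 - 19 = 70)
√(-21676 + P(141, S(-1)*4 + 3)) = √(-21676 + 70) = √(-21606) = I*√21606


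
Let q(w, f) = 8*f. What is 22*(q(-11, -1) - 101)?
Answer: -2398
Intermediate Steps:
22*(q(-11, -1) - 101) = 22*(8*(-1) - 101) = 22*(-8 - 101) = 22*(-109) = -2398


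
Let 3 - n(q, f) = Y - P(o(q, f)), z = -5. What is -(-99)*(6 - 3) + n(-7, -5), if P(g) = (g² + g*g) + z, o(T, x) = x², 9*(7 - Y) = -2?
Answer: 13840/9 ≈ 1537.8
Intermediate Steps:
Y = 65/9 (Y = 7 - ⅑*(-2) = 7 + 2/9 = 65/9 ≈ 7.2222)
P(g) = -5 + 2*g² (P(g) = (g² + g*g) - 5 = (g² + g²) - 5 = 2*g² - 5 = -5 + 2*g²)
n(q, f) = -83/9 + 2*f⁴ (n(q, f) = 3 - (65/9 - (-5 + 2*(f²)²)) = 3 - (65/9 - (-5 + 2*f⁴)) = 3 - (65/9 + (5 - 2*f⁴)) = 3 - (110/9 - 2*f⁴) = 3 + (-110/9 + 2*f⁴) = -83/9 + 2*f⁴)
-(-99)*(6 - 3) + n(-7, -5) = -(-99)*(6 - 3) + (-83/9 + 2*(-5)⁴) = -(-99)*3 + (-83/9 + 2*625) = -33*(-9) + (-83/9 + 1250) = 297 + 11167/9 = 13840/9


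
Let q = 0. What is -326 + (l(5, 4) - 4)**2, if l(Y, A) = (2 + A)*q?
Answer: -310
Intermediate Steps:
l(Y, A) = 0 (l(Y, A) = (2 + A)*0 = 0)
-326 + (l(5, 4) - 4)**2 = -326 + (0 - 4)**2 = -326 + (-4)**2 = -326 + 16 = -310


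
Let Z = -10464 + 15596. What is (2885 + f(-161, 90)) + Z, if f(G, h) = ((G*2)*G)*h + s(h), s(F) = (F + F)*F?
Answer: 4689997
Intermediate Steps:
s(F) = 2*F² (s(F) = (2*F)*F = 2*F²)
Z = 5132
f(G, h) = 2*h² + 2*h*G² (f(G, h) = ((G*2)*G)*h + 2*h² = ((2*G)*G)*h + 2*h² = (2*G²)*h + 2*h² = 2*h*G² + 2*h² = 2*h² + 2*h*G²)
(2885 + f(-161, 90)) + Z = (2885 + 2*90*(90 + (-161)²)) + 5132 = (2885 + 2*90*(90 + 25921)) + 5132 = (2885 + 2*90*26011) + 5132 = (2885 + 4681980) + 5132 = 4684865 + 5132 = 4689997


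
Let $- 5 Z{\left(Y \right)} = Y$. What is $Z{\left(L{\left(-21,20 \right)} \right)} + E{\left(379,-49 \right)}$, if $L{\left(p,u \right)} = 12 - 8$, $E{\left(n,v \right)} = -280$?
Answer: $- \frac{1404}{5} \approx -280.8$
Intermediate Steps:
$L{\left(p,u \right)} = 4$ ($L{\left(p,u \right)} = 12 - 8 = 4$)
$Z{\left(Y \right)} = - \frac{Y}{5}$
$Z{\left(L{\left(-21,20 \right)} \right)} + E{\left(379,-49 \right)} = \left(- \frac{1}{5}\right) 4 - 280 = - \frac{4}{5} - 280 = - \frac{1404}{5}$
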